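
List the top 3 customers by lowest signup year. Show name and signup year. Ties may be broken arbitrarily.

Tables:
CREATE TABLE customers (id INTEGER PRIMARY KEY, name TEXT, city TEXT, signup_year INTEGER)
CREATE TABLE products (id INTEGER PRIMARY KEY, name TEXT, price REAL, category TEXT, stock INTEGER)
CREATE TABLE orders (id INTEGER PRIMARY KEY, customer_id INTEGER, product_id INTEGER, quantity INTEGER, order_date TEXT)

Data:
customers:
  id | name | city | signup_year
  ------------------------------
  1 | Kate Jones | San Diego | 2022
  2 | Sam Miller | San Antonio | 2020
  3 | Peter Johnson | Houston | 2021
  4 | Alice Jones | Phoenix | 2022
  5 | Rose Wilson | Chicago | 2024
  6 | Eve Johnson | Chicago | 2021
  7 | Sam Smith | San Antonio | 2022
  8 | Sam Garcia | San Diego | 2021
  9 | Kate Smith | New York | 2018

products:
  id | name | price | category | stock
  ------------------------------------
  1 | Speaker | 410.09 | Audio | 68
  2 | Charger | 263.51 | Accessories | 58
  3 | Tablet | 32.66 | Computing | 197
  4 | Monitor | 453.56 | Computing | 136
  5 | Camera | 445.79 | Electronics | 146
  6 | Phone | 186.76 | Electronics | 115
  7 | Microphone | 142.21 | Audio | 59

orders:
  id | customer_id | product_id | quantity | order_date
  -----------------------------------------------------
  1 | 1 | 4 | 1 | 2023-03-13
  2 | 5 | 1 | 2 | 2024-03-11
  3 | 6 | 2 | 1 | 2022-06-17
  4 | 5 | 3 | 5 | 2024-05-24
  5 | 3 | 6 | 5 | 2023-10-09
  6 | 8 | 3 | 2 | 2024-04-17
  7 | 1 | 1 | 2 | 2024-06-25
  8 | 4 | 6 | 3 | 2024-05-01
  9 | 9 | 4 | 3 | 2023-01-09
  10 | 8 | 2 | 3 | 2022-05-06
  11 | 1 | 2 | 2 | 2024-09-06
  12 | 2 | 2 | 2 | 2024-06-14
SELECT name, signup_year FROM customers ORDER BY signup_year ASC LIMIT 3

Execution result:
name | signup_year
Kate Smith | 2018
Sam Miller | 2020
Peter Johnson | 2021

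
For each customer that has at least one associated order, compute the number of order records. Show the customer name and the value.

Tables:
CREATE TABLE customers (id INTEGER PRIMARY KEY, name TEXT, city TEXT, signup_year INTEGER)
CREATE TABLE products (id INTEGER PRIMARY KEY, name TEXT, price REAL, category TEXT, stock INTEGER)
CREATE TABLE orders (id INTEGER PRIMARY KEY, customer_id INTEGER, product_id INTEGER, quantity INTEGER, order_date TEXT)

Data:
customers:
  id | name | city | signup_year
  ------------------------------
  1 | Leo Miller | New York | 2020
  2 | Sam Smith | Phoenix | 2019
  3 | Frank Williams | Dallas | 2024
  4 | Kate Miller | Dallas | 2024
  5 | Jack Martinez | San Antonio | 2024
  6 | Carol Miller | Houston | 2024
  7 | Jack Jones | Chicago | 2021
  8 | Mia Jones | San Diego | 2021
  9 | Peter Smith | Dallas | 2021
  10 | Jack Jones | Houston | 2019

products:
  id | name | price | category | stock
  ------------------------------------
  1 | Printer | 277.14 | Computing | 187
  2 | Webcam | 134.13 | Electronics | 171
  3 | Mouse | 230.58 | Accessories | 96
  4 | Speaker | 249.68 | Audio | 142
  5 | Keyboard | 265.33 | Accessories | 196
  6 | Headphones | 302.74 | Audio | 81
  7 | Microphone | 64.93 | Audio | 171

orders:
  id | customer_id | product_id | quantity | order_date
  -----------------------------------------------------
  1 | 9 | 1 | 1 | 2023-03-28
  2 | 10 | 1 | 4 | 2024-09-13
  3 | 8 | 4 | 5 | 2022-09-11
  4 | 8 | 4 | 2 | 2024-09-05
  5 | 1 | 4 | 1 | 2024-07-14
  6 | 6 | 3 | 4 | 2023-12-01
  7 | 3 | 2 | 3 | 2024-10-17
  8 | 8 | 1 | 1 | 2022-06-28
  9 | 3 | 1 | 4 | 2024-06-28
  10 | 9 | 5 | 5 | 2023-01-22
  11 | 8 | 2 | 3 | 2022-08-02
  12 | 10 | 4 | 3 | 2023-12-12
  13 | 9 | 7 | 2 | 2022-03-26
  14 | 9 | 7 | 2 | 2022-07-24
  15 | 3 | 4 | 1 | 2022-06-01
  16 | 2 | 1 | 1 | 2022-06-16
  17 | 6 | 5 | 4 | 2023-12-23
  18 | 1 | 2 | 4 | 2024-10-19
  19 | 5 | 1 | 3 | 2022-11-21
SELECT p.name, COUNT(*) AS n FROM orders c JOIN customers p ON c.customer_id = p.id GROUP BY p.id, p.name

Execution result:
name | n
Leo Miller | 2
Sam Smith | 1
Frank Williams | 3
Jack Martinez | 1
Carol Miller | 2
Mia Jones | 4
Peter Smith | 4
Jack Jones | 2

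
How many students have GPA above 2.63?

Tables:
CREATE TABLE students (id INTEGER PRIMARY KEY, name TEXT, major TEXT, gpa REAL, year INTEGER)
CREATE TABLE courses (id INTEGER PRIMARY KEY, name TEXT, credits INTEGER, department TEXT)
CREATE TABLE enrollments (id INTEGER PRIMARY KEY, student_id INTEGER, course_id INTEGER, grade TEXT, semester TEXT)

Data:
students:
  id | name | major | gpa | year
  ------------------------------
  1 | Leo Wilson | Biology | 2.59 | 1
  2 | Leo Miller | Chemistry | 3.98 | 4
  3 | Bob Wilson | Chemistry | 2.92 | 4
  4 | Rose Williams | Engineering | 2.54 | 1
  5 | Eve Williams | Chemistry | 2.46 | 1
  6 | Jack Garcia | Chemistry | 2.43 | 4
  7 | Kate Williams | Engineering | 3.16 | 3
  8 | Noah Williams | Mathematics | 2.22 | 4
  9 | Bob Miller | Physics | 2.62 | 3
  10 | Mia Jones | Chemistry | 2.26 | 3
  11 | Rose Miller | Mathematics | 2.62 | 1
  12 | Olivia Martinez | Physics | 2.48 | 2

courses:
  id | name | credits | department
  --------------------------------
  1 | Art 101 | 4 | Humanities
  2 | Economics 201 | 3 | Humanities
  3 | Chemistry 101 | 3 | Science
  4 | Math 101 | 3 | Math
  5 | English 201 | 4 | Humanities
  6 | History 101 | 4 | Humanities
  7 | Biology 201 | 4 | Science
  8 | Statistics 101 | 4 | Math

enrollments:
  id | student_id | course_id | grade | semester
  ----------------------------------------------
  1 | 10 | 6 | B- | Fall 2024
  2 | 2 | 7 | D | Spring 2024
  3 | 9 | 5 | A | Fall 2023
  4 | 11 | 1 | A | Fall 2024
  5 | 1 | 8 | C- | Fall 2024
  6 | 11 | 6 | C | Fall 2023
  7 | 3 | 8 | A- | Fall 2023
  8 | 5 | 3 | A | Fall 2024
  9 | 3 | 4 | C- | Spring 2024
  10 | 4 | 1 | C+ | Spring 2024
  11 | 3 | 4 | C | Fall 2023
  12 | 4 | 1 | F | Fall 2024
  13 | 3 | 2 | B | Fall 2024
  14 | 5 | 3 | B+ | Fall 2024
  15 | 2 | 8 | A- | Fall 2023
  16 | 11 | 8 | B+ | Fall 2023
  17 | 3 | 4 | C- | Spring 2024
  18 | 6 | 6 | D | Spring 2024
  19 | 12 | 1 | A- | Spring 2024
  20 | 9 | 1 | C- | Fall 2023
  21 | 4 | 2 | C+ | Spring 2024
SELECT COUNT(*) FROM students WHERE gpa > 2.63

Execution result:
3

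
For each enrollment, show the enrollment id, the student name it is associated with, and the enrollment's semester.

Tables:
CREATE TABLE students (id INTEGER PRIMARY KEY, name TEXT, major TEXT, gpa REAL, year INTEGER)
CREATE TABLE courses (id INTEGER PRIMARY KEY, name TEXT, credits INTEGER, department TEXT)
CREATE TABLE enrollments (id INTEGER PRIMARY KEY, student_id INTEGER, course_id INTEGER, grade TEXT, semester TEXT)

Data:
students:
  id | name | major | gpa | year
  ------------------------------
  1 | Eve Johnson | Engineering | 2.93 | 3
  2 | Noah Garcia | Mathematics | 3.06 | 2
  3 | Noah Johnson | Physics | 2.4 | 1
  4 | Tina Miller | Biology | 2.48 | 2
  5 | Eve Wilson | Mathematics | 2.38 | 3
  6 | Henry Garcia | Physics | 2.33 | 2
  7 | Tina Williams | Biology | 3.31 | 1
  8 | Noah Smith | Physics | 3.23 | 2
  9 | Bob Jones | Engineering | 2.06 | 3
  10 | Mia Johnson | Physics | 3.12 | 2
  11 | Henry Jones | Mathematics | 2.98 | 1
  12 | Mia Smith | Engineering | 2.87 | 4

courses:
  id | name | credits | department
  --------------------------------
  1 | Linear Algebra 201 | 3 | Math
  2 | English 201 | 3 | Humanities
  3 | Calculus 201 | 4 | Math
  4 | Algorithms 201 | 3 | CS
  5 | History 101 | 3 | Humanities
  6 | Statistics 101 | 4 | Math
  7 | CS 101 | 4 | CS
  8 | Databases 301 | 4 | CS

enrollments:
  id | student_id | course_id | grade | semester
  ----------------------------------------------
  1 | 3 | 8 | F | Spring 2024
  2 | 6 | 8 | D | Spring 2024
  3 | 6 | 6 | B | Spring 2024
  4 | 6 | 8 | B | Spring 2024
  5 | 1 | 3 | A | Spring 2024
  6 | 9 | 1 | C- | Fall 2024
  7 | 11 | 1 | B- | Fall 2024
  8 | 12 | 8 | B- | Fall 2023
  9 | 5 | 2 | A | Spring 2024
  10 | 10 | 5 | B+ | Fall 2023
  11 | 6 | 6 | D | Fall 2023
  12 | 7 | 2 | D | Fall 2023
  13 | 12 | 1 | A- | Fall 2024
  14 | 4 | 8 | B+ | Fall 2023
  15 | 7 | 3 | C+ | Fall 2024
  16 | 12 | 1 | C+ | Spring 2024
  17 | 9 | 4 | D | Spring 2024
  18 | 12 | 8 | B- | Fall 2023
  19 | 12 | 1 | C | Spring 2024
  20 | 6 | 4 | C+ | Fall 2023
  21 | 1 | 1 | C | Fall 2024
SELECT c.id, p.name AS student, c.semester FROM enrollments c JOIN students p ON c.student_id = p.id

Execution result:
id | student | semester
1 | Noah Johnson | Spring 2024
2 | Henry Garcia | Spring 2024
3 | Henry Garcia | Spring 2024
4 | Henry Garcia | Spring 2024
5 | Eve Johnson | Spring 2024
6 | Bob Jones | Fall 2024
7 | Henry Jones | Fall 2024
8 | Mia Smith | Fall 2023
9 | Eve Wilson | Spring 2024
10 | Mia Johnson | Fall 2023
11 | Henry Garcia | Fall 2023
12 | Tina Williams | Fall 2023
13 | Mia Smith | Fall 2024
14 | Tina Miller | Fall 2023
15 | Tina Williams | Fall 2024
16 | Mia Smith | Spring 2024
17 | Bob Jones | Spring 2024
18 | Mia Smith | Fall 2023
19 | Mia Smith | Spring 2024
20 | Henry Garcia | Fall 2023
21 | Eve Johnson | Fall 2024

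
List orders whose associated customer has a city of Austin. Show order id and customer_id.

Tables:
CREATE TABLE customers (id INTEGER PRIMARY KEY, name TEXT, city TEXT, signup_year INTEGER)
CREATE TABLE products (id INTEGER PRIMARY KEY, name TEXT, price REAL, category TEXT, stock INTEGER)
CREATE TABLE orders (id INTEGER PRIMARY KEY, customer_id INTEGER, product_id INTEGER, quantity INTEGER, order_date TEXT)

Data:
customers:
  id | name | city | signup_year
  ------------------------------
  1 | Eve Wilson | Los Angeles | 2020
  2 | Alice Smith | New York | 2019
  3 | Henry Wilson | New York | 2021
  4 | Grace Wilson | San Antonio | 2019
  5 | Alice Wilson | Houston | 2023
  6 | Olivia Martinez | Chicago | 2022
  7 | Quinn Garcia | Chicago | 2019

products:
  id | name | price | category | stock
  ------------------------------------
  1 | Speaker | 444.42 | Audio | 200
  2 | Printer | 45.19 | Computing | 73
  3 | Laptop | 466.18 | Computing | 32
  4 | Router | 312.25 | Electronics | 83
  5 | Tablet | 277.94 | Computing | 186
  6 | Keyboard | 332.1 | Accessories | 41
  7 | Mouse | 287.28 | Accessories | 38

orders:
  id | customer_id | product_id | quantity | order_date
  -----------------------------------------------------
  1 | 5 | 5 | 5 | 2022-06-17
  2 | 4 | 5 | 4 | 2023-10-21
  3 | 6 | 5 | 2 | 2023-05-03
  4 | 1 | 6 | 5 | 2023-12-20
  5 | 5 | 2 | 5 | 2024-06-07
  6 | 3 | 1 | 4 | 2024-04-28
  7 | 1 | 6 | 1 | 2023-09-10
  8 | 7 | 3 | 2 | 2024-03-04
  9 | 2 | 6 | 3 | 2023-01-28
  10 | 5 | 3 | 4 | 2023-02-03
SELECT id, customer_id FROM orders WHERE customer_id IN (SELECT id FROM customers WHERE city = 'Austin')

Execution result:
(no rows)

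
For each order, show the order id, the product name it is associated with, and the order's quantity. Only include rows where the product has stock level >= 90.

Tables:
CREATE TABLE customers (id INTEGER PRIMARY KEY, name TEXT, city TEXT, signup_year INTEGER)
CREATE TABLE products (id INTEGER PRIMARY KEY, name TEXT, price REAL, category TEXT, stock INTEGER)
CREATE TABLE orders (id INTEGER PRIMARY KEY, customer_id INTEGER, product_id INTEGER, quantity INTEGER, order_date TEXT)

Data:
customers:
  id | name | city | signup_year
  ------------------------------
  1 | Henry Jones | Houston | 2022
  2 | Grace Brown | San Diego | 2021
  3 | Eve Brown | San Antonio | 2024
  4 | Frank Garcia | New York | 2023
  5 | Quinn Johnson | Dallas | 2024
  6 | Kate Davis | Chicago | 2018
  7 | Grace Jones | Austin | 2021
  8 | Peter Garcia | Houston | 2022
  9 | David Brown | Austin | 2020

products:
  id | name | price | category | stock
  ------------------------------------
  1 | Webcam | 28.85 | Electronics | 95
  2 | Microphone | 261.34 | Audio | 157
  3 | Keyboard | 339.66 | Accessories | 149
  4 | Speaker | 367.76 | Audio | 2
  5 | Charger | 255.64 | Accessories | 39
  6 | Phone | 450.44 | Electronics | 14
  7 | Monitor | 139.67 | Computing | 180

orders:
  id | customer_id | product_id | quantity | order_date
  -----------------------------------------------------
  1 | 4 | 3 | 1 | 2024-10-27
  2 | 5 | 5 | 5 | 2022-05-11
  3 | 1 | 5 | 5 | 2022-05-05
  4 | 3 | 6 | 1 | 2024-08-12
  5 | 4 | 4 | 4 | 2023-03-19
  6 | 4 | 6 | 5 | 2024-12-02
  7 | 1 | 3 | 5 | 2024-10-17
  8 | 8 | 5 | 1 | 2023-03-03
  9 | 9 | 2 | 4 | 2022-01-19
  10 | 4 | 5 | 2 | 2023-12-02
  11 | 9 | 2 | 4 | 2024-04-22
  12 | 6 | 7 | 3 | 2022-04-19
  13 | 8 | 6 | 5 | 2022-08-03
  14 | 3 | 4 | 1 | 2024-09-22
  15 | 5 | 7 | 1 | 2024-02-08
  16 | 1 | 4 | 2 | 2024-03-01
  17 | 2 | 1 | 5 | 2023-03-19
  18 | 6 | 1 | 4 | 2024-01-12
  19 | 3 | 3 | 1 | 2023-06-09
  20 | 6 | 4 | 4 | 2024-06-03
SELECT c.id, p.name AS product, c.quantity FROM orders c JOIN products p ON c.product_id = p.id WHERE p.stock >= 90

Execution result:
id | product | quantity
1 | Keyboard | 1
7 | Keyboard | 5
9 | Microphone | 4
11 | Microphone | 4
12 | Monitor | 3
15 | Monitor | 1
17 | Webcam | 5
18 | Webcam | 4
19 | Keyboard | 1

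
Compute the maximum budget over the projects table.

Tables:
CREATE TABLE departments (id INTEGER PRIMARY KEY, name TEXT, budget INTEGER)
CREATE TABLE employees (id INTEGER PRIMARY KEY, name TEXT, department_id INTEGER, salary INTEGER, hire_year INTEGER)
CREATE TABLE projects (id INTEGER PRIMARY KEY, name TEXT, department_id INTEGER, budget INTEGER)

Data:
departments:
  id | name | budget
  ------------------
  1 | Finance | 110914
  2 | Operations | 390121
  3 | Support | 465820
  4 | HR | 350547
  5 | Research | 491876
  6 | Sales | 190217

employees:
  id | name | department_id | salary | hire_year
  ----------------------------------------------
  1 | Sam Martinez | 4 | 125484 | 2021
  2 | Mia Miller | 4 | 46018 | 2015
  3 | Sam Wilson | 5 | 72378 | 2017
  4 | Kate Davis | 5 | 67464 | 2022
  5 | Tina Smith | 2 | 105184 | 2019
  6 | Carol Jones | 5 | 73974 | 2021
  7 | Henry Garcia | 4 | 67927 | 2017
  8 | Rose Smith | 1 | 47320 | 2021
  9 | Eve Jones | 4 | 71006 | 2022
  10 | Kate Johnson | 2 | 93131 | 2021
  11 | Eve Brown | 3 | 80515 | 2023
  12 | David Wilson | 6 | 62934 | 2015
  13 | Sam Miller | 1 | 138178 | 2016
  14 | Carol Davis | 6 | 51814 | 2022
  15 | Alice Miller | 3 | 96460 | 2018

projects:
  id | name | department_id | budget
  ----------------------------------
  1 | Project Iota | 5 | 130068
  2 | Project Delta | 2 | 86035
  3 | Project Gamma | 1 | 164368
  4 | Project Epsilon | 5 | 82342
SELECT MAX(budget) FROM projects

Execution result:
164368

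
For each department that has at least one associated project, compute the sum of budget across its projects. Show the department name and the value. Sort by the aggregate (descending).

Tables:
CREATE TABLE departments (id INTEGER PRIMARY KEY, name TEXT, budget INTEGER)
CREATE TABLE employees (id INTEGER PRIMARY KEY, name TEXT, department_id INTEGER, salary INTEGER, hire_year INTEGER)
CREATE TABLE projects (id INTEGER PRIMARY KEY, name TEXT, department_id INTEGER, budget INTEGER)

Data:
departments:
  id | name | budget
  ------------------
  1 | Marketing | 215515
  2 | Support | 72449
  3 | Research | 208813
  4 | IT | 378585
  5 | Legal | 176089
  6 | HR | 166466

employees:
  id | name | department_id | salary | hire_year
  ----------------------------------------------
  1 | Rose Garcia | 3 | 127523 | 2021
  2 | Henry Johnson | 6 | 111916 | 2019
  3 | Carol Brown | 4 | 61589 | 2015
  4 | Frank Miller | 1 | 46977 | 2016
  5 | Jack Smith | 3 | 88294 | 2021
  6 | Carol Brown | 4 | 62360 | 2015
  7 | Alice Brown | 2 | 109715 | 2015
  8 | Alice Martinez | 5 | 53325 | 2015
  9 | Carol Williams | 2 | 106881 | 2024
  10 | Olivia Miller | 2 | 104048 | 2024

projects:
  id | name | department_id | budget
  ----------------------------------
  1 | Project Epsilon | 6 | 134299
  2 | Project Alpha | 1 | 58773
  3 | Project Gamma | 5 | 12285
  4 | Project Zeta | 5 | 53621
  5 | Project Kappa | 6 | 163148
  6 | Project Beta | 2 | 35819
SELECT p.name, SUM(c.budget) AS sum_budget FROM projects c JOIN departments p ON c.department_id = p.id GROUP BY p.id, p.name ORDER BY sum_budget DESC

Execution result:
name | sum_budget
HR | 297447
Legal | 65906
Marketing | 58773
Support | 35819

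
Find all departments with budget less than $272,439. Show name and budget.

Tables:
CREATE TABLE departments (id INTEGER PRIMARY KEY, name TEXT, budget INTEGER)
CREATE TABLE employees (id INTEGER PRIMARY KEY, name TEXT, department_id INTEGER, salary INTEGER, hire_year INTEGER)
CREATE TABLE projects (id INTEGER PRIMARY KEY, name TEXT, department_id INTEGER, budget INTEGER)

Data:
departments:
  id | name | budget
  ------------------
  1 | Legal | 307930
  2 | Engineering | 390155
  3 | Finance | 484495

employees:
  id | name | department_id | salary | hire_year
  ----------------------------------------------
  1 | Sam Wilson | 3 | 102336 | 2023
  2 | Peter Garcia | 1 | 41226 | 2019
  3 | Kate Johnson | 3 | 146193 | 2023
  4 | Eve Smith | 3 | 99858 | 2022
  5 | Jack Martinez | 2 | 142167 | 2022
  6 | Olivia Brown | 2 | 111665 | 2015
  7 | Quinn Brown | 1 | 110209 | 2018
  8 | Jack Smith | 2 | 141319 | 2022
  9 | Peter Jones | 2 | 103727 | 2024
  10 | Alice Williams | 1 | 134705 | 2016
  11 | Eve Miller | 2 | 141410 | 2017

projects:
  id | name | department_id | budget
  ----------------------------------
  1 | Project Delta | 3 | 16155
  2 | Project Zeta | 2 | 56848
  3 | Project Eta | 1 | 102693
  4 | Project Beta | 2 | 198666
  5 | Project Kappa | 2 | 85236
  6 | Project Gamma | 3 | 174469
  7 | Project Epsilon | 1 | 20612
SELECT name, budget FROM departments WHERE budget < 272439

Execution result:
(no rows)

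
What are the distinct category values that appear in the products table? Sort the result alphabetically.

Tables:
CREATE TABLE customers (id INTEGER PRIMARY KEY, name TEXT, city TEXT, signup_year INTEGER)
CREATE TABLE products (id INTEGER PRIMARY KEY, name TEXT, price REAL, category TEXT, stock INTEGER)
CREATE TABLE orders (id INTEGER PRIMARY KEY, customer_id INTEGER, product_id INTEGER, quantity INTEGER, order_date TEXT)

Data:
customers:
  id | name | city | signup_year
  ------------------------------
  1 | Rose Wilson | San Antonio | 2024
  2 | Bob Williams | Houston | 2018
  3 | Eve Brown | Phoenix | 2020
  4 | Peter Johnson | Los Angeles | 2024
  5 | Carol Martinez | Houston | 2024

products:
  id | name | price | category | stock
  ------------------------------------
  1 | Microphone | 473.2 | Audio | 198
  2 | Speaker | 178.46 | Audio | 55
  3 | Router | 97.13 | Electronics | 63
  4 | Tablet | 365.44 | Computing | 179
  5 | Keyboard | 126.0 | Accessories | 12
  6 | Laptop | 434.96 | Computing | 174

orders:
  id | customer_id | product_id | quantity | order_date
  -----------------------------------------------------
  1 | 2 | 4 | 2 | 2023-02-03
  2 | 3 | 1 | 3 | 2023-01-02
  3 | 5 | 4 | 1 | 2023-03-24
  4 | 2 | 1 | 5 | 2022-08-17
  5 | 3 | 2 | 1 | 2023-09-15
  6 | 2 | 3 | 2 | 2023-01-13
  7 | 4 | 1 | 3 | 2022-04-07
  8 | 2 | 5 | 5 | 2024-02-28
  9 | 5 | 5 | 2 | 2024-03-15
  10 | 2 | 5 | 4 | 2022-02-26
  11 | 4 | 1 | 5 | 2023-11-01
SELECT DISTINCT category FROM products ORDER BY category

Execution result:
category
Accessories
Audio
Computing
Electronics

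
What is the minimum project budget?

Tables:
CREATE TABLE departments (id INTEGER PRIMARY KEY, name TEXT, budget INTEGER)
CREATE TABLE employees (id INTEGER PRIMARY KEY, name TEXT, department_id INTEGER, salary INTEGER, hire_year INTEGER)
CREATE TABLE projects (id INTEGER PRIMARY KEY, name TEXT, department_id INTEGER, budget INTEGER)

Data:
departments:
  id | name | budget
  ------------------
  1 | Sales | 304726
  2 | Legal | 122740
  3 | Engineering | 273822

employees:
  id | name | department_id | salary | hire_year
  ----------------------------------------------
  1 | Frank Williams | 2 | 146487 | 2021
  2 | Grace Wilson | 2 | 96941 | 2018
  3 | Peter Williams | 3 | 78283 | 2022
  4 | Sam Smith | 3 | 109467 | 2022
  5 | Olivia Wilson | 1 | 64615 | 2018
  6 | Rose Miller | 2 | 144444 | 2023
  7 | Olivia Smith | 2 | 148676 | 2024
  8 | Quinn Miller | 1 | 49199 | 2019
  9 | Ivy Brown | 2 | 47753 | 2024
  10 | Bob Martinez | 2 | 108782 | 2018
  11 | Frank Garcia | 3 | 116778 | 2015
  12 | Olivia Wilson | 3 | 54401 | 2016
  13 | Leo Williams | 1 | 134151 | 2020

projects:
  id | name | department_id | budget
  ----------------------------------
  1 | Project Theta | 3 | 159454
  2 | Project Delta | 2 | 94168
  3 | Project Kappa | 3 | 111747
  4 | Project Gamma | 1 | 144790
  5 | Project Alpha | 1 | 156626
SELECT MIN(budget) FROM projects

Execution result:
94168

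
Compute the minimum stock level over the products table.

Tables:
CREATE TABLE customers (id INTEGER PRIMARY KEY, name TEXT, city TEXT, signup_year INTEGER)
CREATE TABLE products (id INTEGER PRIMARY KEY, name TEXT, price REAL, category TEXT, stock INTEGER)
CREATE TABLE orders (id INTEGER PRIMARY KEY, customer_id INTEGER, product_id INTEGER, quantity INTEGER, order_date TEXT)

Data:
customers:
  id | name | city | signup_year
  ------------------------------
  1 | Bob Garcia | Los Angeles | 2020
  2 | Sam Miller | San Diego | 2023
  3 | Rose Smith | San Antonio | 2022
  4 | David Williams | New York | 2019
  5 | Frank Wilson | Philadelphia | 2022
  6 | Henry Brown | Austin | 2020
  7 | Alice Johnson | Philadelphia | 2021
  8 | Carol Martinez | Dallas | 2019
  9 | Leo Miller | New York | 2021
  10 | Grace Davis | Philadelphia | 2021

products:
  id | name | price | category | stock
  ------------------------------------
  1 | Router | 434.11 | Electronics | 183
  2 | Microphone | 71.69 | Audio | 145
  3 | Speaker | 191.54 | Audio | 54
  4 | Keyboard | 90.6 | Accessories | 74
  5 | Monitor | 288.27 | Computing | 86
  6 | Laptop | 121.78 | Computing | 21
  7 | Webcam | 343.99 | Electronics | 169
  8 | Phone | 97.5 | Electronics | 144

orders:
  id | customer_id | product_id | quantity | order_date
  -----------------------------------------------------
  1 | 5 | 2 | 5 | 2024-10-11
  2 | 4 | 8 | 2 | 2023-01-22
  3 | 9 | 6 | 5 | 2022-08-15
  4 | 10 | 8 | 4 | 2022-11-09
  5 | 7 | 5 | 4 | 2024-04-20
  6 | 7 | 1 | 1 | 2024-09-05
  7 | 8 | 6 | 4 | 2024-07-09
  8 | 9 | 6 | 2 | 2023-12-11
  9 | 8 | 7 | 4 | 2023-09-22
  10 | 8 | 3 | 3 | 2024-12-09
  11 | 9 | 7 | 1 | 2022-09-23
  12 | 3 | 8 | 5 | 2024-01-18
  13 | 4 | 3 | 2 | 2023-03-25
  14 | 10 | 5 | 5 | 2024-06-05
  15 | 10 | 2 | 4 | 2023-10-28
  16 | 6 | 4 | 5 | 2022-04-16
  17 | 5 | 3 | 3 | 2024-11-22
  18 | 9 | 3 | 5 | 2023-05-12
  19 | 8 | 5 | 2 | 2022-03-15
SELECT MIN(stock) FROM products

Execution result:
21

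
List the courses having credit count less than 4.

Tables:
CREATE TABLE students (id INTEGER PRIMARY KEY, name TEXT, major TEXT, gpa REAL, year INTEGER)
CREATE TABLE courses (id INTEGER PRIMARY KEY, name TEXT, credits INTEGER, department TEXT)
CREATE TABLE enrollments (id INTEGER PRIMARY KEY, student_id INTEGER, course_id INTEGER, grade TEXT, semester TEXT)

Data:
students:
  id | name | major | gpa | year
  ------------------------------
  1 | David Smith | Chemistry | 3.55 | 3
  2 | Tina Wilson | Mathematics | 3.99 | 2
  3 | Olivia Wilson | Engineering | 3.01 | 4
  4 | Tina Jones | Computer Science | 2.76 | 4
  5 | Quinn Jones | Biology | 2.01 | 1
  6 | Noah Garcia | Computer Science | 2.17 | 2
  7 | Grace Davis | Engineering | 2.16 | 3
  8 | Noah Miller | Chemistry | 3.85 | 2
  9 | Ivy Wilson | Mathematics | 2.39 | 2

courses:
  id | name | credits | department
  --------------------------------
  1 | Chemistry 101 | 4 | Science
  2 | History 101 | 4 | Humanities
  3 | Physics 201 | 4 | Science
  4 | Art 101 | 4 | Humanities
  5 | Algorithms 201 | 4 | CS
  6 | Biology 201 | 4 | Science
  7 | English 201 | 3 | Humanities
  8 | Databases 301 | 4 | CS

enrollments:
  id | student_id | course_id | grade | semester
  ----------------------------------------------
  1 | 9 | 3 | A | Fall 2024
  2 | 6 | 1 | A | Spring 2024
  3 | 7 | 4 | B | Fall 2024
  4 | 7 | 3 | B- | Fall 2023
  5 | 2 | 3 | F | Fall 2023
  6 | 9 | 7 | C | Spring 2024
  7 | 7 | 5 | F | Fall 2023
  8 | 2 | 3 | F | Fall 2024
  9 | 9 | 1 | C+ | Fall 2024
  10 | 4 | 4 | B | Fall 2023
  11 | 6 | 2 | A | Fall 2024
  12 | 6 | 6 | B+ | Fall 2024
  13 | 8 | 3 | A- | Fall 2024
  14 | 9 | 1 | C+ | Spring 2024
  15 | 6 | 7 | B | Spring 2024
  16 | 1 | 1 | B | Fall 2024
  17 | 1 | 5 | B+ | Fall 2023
SELECT name, credits FROM courses WHERE credits < 4

Execution result:
name | credits
English 201 | 3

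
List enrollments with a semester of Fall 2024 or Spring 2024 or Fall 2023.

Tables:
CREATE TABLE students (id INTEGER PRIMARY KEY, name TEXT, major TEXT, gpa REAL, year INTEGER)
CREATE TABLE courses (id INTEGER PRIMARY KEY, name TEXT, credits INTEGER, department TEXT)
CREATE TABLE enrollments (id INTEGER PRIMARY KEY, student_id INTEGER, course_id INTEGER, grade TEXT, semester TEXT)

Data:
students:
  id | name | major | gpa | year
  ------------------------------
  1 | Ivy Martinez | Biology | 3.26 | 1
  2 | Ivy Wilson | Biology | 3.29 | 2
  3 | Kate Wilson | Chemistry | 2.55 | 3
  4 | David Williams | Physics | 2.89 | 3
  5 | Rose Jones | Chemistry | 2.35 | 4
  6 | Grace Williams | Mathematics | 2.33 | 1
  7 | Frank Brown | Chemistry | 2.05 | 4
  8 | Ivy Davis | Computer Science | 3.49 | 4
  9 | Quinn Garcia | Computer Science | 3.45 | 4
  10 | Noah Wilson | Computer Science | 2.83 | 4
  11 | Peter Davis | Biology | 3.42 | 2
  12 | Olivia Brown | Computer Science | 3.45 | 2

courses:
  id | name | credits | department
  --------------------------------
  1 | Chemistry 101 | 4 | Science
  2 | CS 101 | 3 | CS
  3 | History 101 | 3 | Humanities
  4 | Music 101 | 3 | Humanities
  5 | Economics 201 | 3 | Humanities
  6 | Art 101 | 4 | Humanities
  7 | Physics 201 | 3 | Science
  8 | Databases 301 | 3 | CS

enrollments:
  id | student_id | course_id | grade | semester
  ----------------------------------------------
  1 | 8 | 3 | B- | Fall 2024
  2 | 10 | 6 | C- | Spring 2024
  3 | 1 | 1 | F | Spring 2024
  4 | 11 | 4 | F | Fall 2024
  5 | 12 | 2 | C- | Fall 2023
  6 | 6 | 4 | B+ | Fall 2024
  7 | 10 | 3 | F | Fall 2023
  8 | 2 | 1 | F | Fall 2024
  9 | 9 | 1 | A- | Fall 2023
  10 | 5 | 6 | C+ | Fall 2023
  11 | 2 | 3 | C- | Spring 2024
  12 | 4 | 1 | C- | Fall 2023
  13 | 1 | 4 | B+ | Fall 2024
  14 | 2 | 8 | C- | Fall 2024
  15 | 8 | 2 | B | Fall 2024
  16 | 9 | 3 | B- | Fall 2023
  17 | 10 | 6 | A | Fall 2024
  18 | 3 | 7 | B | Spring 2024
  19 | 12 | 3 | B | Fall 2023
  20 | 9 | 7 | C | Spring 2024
SELECT id, semester FROM enrollments WHERE semester IN ('Fall 2024', 'Spring 2024', 'Fall 2023')

Execution result:
id | semester
1 | Fall 2024
2 | Spring 2024
3 | Spring 2024
4 | Fall 2024
5 | Fall 2023
6 | Fall 2024
7 | Fall 2023
8 | Fall 2024
9 | Fall 2023
10 | Fall 2023
11 | Spring 2024
12 | Fall 2023
13 | Fall 2024
14 | Fall 2024
15 | Fall 2024
16 | Fall 2023
17 | Fall 2024
18 | Spring 2024
19 | Fall 2023
20 | Spring 2024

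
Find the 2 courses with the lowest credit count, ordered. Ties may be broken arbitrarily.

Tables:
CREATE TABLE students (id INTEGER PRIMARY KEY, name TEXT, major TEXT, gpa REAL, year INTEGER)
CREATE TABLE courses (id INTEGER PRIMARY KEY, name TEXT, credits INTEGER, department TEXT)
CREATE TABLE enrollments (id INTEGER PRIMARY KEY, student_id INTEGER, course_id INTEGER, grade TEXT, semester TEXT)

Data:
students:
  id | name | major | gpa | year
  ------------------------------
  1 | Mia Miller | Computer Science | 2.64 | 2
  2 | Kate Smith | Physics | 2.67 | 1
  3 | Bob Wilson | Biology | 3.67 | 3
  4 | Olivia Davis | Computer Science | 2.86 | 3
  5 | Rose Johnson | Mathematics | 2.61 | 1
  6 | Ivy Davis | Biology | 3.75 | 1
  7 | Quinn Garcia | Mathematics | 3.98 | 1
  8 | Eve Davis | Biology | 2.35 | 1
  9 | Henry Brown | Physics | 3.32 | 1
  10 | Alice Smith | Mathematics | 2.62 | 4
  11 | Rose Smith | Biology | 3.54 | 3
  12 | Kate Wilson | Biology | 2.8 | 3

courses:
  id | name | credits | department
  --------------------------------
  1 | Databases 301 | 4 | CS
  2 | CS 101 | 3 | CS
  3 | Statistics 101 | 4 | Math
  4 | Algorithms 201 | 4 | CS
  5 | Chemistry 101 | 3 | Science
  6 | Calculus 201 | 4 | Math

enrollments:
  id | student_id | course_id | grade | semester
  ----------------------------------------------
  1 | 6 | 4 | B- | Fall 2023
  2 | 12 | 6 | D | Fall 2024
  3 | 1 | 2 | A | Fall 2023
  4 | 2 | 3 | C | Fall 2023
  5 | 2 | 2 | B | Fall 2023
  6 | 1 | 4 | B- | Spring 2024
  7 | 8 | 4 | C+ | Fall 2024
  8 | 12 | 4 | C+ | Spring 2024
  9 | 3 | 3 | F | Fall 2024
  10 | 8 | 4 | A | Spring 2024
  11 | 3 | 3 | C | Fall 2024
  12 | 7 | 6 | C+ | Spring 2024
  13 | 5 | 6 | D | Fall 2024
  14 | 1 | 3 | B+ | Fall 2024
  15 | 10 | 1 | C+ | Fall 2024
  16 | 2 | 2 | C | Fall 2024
SELECT name, credits FROM courses ORDER BY credits ASC LIMIT 2

Execution result:
name | credits
CS 101 | 3
Chemistry 101 | 3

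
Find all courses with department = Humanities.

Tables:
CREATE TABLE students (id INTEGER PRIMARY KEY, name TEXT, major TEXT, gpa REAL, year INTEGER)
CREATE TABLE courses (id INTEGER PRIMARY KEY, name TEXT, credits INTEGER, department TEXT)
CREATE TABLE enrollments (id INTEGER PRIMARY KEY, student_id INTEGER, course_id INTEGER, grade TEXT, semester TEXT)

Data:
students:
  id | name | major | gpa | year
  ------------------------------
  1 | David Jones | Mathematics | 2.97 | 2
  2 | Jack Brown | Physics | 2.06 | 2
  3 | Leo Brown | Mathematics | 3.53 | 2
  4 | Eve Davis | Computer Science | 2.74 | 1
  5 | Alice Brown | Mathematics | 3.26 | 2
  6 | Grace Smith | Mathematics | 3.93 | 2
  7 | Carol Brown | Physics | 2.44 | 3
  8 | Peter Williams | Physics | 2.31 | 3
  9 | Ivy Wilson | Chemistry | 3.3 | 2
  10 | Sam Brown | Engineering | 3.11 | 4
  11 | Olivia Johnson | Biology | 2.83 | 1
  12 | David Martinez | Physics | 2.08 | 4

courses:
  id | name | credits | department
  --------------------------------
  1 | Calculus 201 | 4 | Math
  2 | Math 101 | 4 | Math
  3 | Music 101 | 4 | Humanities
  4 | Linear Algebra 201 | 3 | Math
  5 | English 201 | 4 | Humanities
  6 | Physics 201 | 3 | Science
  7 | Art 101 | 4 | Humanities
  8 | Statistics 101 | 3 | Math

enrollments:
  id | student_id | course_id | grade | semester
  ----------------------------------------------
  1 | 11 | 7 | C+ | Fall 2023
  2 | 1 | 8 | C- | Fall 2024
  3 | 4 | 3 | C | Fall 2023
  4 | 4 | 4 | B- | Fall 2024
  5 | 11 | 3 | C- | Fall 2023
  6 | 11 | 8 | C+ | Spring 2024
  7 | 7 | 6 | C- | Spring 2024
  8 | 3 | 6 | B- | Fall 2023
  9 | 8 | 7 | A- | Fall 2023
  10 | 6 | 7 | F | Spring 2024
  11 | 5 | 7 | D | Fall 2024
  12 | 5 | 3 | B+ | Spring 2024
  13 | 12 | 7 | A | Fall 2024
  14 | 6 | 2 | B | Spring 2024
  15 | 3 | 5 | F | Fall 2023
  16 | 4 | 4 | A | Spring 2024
SELECT name, department FROM courses WHERE department = 'Humanities'

Execution result:
name | department
Music 101 | Humanities
English 201 | Humanities
Art 101 | Humanities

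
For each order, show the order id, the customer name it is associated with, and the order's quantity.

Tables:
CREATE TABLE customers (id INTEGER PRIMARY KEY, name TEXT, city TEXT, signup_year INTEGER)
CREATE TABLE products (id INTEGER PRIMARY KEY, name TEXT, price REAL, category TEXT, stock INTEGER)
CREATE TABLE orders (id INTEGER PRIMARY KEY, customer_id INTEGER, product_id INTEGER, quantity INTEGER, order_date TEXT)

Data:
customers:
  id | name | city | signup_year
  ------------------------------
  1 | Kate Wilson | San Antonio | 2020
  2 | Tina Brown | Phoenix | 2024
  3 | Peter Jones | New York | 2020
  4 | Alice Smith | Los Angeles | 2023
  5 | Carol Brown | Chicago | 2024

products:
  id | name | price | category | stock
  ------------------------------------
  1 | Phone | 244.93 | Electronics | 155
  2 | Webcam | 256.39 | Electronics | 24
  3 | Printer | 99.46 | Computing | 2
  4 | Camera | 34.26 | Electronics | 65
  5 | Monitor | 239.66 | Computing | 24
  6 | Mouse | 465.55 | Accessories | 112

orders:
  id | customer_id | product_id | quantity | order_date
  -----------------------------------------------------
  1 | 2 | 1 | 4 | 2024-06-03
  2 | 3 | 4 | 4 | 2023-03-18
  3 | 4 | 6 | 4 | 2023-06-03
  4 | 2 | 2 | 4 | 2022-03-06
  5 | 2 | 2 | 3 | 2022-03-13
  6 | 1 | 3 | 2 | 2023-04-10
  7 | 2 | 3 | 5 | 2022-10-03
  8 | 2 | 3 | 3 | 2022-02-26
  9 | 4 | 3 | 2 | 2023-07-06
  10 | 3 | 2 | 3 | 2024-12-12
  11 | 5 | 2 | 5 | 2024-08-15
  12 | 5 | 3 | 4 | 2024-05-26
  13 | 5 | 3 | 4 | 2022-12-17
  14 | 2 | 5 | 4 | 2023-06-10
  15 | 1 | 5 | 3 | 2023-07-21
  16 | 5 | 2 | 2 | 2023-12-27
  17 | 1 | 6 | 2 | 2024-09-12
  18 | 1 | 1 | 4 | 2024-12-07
SELECT c.id, p.name AS customer, c.quantity FROM orders c JOIN customers p ON c.customer_id = p.id

Execution result:
id | customer | quantity
1 | Tina Brown | 4
2 | Peter Jones | 4
3 | Alice Smith | 4
4 | Tina Brown | 4
5 | Tina Brown | 3
6 | Kate Wilson | 2
7 | Tina Brown | 5
8 | Tina Brown | 3
9 | Alice Smith | 2
10 | Peter Jones | 3
11 | Carol Brown | 5
12 | Carol Brown | 4
13 | Carol Brown | 4
14 | Tina Brown | 4
15 | Kate Wilson | 3
16 | Carol Brown | 2
17 | Kate Wilson | 2
18 | Kate Wilson | 4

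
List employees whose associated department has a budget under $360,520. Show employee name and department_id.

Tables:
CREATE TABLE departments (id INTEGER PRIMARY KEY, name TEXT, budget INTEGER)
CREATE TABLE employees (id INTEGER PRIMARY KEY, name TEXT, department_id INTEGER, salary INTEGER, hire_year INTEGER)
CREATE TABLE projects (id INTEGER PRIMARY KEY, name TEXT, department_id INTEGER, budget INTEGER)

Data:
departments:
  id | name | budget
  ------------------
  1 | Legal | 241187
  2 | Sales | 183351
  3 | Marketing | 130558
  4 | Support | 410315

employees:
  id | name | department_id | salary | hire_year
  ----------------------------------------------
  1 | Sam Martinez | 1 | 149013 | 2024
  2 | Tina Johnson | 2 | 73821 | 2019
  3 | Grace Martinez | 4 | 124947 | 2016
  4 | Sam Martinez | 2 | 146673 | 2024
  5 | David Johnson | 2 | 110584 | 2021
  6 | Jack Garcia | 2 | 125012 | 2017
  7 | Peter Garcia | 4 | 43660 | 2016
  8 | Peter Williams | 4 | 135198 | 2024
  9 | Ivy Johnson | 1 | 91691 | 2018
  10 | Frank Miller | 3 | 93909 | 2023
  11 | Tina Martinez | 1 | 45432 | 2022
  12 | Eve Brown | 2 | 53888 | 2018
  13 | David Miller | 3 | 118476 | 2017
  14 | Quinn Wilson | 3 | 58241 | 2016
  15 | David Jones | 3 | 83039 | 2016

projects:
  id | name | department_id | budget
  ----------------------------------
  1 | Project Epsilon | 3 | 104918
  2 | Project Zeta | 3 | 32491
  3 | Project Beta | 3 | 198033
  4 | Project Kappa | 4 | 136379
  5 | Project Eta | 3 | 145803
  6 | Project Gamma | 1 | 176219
SELECT name, department_id FROM employees WHERE department_id IN (SELECT id FROM departments WHERE budget < 360520)

Execution result:
name | department_id
Sam Martinez | 1
Tina Johnson | 2
Sam Martinez | 2
David Johnson | 2
Jack Garcia | 2
Ivy Johnson | 1
Frank Miller | 3
Tina Martinez | 1
Eve Brown | 2
David Miller | 3
Quinn Wilson | 3
David Jones | 3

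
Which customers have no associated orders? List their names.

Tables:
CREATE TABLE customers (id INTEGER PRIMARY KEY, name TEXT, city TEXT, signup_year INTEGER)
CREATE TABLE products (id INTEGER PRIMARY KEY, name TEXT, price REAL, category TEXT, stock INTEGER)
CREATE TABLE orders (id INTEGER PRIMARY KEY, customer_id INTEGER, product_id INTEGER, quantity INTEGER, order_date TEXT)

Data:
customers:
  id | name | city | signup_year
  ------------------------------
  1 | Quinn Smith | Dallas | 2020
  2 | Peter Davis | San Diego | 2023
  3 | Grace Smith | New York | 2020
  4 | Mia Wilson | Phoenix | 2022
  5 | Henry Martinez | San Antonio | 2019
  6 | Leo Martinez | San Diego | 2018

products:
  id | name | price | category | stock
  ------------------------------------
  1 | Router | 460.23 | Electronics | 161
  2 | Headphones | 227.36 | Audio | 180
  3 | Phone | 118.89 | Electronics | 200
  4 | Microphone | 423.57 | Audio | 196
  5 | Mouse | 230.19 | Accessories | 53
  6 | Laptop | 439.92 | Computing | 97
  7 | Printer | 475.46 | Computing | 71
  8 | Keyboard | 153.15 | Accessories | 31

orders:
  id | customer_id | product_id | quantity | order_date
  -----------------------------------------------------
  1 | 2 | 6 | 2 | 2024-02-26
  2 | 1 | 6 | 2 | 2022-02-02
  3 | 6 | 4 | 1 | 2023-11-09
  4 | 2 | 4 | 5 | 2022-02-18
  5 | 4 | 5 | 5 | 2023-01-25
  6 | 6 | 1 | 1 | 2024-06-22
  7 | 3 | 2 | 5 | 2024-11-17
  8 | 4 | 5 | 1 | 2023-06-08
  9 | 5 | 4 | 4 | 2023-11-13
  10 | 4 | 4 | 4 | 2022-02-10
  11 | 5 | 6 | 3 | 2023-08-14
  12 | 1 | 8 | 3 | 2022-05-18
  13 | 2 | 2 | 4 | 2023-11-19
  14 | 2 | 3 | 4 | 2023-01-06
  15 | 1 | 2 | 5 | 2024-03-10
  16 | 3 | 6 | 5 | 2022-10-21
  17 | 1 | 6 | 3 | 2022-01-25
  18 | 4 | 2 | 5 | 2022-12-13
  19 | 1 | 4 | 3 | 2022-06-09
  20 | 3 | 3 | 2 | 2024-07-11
SELECT p.name FROM customers p LEFT JOIN orders c ON c.customer_id = p.id WHERE c.id IS NULL

Execution result:
(no rows)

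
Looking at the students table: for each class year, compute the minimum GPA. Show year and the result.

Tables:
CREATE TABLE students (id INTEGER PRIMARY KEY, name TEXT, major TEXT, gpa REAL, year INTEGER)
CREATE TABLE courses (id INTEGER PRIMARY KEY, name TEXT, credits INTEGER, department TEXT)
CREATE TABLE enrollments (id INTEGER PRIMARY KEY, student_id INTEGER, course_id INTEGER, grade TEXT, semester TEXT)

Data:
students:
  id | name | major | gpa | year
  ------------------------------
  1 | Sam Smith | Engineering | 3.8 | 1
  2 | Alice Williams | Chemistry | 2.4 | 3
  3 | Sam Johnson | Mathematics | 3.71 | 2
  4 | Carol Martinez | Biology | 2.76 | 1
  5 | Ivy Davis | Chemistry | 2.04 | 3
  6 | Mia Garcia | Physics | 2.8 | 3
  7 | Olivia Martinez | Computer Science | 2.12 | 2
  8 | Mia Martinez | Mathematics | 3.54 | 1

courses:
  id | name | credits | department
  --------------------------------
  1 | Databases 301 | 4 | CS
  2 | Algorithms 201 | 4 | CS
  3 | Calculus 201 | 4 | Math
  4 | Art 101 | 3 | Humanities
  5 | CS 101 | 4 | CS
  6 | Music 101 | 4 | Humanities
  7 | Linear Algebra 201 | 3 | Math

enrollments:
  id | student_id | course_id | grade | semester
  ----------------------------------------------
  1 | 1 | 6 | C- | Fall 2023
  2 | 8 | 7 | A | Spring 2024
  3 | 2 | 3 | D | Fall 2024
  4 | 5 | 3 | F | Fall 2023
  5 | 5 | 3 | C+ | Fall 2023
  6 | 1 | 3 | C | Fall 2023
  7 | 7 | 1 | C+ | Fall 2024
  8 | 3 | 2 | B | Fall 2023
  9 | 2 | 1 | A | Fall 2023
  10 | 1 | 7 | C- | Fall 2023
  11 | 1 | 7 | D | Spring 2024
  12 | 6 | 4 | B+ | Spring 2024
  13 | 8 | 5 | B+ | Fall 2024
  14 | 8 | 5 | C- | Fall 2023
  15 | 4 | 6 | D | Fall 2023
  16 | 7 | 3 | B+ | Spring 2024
SELECT year, MIN(gpa) AS min_gpa FROM students GROUP BY year

Execution result:
year | min_gpa
1 | 2.76
2 | 2.12
3 | 2.04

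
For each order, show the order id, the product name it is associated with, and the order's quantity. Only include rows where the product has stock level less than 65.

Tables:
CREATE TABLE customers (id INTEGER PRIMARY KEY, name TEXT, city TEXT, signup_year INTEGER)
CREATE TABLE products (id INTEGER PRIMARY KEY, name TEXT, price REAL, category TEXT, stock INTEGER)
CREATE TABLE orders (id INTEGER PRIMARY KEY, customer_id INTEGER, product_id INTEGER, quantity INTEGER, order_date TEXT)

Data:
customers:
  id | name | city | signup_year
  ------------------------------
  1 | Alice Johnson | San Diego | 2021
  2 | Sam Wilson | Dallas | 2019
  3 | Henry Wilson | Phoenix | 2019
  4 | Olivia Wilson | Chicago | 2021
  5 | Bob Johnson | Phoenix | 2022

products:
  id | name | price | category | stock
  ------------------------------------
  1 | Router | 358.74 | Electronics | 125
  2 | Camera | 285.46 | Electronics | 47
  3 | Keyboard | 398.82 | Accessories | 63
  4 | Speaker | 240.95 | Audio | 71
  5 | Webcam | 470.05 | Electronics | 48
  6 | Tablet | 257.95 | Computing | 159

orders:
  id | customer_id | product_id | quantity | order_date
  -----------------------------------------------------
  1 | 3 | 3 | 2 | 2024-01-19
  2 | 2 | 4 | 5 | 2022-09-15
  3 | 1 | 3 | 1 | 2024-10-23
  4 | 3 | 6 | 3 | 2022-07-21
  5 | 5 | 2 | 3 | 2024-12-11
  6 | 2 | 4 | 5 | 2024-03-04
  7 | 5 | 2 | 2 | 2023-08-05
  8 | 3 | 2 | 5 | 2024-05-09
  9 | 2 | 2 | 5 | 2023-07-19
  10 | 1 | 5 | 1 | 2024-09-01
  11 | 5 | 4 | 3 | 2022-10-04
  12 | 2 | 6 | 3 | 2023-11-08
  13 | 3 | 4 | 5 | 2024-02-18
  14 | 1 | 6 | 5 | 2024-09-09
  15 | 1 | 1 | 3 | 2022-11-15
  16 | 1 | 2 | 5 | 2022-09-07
SELECT c.id, p.name AS product, c.quantity FROM orders c JOIN products p ON c.product_id = p.id WHERE p.stock < 65

Execution result:
id | product | quantity
1 | Keyboard | 2
3 | Keyboard | 1
5 | Camera | 3
7 | Camera | 2
8 | Camera | 5
9 | Camera | 5
10 | Webcam | 1
16 | Camera | 5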